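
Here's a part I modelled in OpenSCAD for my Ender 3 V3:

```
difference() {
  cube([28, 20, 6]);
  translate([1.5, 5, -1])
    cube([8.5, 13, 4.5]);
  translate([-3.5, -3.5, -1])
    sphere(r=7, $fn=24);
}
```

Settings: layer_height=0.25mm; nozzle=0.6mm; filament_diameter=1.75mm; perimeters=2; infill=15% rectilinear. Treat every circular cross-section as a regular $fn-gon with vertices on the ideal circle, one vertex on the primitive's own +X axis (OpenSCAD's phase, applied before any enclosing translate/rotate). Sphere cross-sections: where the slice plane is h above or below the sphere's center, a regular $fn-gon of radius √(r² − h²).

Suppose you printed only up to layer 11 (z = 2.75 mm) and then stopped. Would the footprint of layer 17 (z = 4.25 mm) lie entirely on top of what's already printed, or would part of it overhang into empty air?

Compare the two slices. At z = 2.75: the cube (footprint 28×20) is included at this height (area 560.00 mm²); the cube at (1.5, 5) (footprint 8.5×13) is included at this height (area 110.50 mm²); the sphere at (-3.5, -3.5): section is a regular 24-gon, circumradius = √(r²−h²) = √(7²−3.75²) = 5.911 (area = (24/2)·5.911²·sin(360°/24) = 108.51 mm²); Subtracting the remaining from the first: starting from the 28×20 cube (560.00 mm²), the 8.5×13 cube at (1.5, 5) lies wholly inside it (removes its full 110.50 mm² and its 43.00 mm outline becomes a hole wall); the r=7 sphere at (-3.5, -3.5) partially overlaps it — only the 0.82 mm² overlap (of its 108.51 mm²) is removed, clipping the outline — area = 448.68 mm². At z = 4.25: the cube (footprint 28×20) is included at this height (area 560.00 mm²); the cube at (1.5, 5) is not intersected at this z (z outside [-1, 3.5]); the r=7 sphere at (-3.5, -3.5) slices to a regular 24-gon of circumradius 4.630 (√(r²−h²) with h=5.25 from center) (area = (24/2)·4.630²·sin(360°/24) = 66.58 mm²); Taking the first minus the rest: starting from the 28×20 cube (560.00 mm²), the r=7 sphere at (-3.5, -3.5) misses the remaining region (no effect) — area = 560.00 mm². Checking containment: at z = 4.25 the cross-section extends beyond the z = 2.75 cross-section by about 111.32 mm².

part overhangs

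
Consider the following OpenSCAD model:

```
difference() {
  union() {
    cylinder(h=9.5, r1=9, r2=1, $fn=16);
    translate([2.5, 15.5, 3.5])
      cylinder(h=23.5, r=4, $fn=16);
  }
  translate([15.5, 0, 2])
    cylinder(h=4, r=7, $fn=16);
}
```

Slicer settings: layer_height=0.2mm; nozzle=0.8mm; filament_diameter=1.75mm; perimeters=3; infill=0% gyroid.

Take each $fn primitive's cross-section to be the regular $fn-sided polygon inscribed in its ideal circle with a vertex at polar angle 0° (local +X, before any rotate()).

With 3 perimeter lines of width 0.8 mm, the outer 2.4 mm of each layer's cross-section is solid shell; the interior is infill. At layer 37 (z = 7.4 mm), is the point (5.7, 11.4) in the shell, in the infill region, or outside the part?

outside

At z = 7.4 mm: the cone: at t=0.779 of its height the radius interpolates to r₁+(r₂−r₁)t = 2.768, giving a regular 16-gon of that circumradius; the cylinder at (2.5, 15.5): section is a regular 16-gon, circumradius r=4; Taking the union: the 2 present regions are separate (no shared area or edge), so areas and boundary lengths simply add and each stays a separate island — 2 connected regions; the cylinder at (15.5, 0) is absent (z outside [2, 6]); After the difference (first − rest): none of the subtracted shapes is present at this height, so the result so far is unchanged — 2 connected regions. Overall, the cross-section has 2 separate islands. The nearest boundary edge runs (5.33, 12.67)→(4.03, 11.80); distance from the point to it = 1.26 mm. The point is not inside any of the regions above, so it lies outside the cross-section (1.26 mm from the nearest boundary).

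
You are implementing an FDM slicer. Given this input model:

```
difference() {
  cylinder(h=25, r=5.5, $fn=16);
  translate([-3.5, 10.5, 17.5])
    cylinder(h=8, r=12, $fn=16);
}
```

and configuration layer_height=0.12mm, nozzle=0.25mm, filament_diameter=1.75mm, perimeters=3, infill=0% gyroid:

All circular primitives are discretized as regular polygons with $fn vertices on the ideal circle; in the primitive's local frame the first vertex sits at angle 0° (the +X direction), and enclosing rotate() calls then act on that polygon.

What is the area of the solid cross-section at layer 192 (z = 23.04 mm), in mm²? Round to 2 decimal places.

42.46 mm²

At z = 23.04 mm: the r=5.5 cylinder contributes a regular 16-gon of circumradius 5.5 (area = (16/2)·5.500²·sin(360°/16) = 92.61 mm²); the r=12 cylinder at (-3.5, 10.5) contributes a regular 16-gon of circumradius 12 (area = (16/2)·12.000²·sin(360°/16) = 440.85 mm²); Taking the first minus the rest: starting from the r=5.5 cylinder (92.61 mm²), the r=12 cylinder at (-3.5, 10.5) partially overlaps it — only the 50.15 mm² overlap (of its 440.85 mm²) is removed, clipping the outline — area = 42.46 mm². Overall, the cross-section is a single solid region. Net area = 42.46 mm².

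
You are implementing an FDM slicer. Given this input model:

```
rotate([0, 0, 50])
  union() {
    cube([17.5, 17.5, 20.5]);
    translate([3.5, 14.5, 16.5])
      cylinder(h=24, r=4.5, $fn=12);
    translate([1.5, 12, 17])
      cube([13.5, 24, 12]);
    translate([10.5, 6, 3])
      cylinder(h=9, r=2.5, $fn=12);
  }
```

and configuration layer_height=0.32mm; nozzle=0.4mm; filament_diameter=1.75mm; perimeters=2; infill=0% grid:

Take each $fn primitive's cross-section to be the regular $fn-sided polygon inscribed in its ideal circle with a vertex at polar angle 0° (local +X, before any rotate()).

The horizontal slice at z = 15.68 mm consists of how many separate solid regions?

At z = 15.68 mm: the 17.5×17.5 cube contributes its full rectangle; the cylinder at (3.5, 14.5) is absent (z outside [16.5, 40.5]); the cube at (1.5, 12) does not reach this height (z outside [17, 29]); the cylinder at (10.5, 6) does not reach this height (z outside [3, 12]); Taking the union: only the 17.5×17.5 cube is present, so the union is just that shape — 1 connected region; (whole slice rotated 50° about Z — lengths, areas and connectivity unchanged). The result has 1 disconnected region.

1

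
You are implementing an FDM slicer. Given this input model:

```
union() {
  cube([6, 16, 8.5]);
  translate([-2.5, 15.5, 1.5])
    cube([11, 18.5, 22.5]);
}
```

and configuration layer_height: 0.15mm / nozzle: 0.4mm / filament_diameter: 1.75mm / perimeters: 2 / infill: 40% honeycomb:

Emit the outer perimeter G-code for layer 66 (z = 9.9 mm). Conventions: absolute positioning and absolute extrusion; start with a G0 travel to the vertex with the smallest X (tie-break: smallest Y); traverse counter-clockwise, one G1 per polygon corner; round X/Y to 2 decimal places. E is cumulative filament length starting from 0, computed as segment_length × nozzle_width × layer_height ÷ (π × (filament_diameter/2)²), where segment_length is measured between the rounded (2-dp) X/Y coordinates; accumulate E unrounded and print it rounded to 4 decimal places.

At z = 9.9 mm: the cube is absent (z outside [0, 8.5]); the cube at (-2.5, 15.5) (footprint 11×18.5) is included at this height; Merging all regions: only the 11×18.5 cube at (-2.5, 15.5) is present, so the union is just that shape — 1 connected region. The outline is a single polygon with 4 vertices. Extrusion per mm of travel: 0.4 × 0.15 / (π × 0.875²) = 0.024945. Accumulating E over each segment gives final E = 1.4718.

G0 X-2.50 Y15.50 Z9.90
G1 X8.50 Y15.50 E0.2744
G1 X8.50 Y34.00 E0.7359
G1 X-2.50 Y34.00 E1.0103
G1 X-2.50 Y15.50 E1.4718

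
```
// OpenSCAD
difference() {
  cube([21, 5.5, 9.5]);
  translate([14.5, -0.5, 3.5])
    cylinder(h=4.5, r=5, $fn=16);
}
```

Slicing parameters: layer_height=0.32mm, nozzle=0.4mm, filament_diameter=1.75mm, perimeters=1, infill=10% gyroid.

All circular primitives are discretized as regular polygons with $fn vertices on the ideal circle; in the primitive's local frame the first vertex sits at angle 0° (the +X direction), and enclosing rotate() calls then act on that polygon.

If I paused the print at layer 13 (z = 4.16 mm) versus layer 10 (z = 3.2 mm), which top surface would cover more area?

layer 10 (z = 3.2 mm)

Layer 13 (z = 4.16): the cube is present — its section is the full 21×5.5 rectangle (area 115.50 mm²); the r=5 cylinder at (14.5, -0.5) contributes a regular 16-gon of circumradius 5 (area = (16/2)·5.000²·sin(360°/16) = 76.54 mm²); After the difference (first − rest): starting from the 21×5.5 cube (115.50 mm²), the r=5 cylinder at (14.5, -0.5) partially overlaps it — only the 33.32 mm² overlap (of its 76.54 mm²) is removed, clipping the outline — area = 82.18 mm². So its area = 82.18 mm². Layer 10 (z = 3.2): the cube is present — its section is the full 21×5.5 rectangle (area 115.50 mm²); the cylinder at (14.5, -0.5) does not reach this height (z outside [3.5, 8]); Taking the first minus the rest: none of the subtracted shapes is present at this height, so the 21×5.5 cube is unchanged — area = 115.50 mm². So its area = 115.50 mm². Layer 10 is larger (115.50 vs 82.18 mm²).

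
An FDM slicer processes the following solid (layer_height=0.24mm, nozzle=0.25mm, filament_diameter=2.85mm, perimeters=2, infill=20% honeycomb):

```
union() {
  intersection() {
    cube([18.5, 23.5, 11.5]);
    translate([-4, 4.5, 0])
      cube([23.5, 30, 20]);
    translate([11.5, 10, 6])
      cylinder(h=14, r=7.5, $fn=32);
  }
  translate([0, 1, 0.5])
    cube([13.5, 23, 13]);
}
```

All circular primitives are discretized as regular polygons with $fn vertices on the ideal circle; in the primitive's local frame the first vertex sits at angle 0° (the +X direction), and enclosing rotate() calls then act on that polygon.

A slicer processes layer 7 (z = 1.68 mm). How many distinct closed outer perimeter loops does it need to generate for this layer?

1

At z = 1.68 mm: the cube is present — its section is the full 18.5×23.5 rectangle; the 23.5×30 cube at (-4, 4.5) contributes its full rectangle; the cylinder at (11.5, 10) is absent (z outside [6, 20]); Taking the intersection: at least one operand is absent at this height, so nothing remains; the cube at (0, 1) (footprint 13.5×23) is included at this height; Merging all regions: only the 13.5×23 cube at (0, 1) is present, so the union is just that shape — 1 connected region. The result has 1 disconnected region.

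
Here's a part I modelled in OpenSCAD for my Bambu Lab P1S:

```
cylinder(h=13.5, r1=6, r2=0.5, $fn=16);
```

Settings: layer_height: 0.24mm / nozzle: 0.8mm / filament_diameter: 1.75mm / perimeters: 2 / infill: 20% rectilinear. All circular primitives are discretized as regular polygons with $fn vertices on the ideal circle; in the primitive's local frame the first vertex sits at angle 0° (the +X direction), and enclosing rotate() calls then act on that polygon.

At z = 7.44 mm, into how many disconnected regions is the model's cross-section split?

At z = 7.44 mm: the cone contributes a regular 16-gon of circumradius 2.969 (interpolated between r1=6 and r2=0.5 at t=0.551). The result has 1 disconnected region.

1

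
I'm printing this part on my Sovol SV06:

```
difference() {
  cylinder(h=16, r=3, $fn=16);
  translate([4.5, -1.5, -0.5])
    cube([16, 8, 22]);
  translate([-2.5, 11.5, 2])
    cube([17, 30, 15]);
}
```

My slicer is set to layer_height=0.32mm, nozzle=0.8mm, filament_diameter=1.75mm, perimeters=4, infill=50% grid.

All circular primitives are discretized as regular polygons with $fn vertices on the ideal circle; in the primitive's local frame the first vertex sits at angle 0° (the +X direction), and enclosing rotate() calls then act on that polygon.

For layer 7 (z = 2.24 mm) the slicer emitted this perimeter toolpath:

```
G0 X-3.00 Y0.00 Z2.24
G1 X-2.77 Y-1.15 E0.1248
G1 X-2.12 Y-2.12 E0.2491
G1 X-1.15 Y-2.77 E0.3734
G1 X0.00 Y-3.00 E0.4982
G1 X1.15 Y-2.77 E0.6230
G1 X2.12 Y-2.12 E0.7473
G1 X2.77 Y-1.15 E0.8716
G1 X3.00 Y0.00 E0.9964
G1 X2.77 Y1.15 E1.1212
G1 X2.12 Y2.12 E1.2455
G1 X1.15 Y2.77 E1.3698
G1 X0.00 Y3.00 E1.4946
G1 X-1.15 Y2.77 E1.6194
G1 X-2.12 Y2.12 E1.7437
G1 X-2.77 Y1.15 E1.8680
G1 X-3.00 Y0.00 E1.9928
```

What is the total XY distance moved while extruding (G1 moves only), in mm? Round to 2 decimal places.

18.72 mm

Sum the Euclidean lengths of each G1 segment: total = 18.72 mm.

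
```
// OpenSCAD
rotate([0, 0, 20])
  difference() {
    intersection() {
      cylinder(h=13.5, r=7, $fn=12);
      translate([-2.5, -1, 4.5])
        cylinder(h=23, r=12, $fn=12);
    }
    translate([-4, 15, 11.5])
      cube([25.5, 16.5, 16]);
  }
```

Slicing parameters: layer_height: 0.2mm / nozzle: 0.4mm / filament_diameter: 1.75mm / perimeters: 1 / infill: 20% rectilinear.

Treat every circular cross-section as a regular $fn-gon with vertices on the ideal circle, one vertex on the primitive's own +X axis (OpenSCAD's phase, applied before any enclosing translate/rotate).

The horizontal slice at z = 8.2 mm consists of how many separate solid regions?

1

At z = 8.2 mm: the r=7 cylinder gives a regular 12-gon of circumradius 7 (constant along its height); the r=12 cylinder at (-2.5, -1) gives a regular 12-gon of circumradius 12 (constant along its height); After intersecting: the r=7 cylinder lies inside the r=12 cylinder at (-2.5, -1), so it is kept whole — 1 connected region; the cube at (-4, 15) does not reach this height (z outside [11.5, 27.5]); Subtracting the remaining from the first: none of the subtracted shapes is present at this height, so the result so far is unchanged — 1 connected region; (whole slice rotated 20° about Z — lengths, areas and connectivity unchanged). The result has 1 disconnected region.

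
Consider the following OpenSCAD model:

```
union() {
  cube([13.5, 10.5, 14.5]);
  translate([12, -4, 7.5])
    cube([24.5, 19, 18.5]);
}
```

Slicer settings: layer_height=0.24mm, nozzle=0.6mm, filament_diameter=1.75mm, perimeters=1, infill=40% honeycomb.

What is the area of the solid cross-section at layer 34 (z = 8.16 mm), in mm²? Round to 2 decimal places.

At z = 8.16 mm: the 13.5×10.5 cube contributes its full rectangle (area 141.75 mm²); the cube at (12, -4) (footprint 24.5×19) is included at this height (area 465.50 mm²); Merging all regions: the regions partially overlap — summed areas 607.25 mm² minus the doubly-counted overlap 15.75 mm² gives 591.50 mm² — area = 591.50 mm². Overall, the cross-section is a single solid region. Net area = 591.50 mm².

591.50 mm²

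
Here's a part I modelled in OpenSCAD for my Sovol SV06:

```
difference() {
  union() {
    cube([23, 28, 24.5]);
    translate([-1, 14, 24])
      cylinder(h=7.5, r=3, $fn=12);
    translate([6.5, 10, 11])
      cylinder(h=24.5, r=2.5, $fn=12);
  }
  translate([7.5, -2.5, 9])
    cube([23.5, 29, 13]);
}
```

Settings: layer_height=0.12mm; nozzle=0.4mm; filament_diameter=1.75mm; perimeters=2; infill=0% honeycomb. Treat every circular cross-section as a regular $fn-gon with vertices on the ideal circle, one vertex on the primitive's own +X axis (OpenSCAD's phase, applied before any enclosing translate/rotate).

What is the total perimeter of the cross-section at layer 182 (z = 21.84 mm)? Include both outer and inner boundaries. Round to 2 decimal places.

At z = 21.84 mm: the cube is present — its section is the full 23×28 rectangle (perimeter 102.00 mm); the cylinder at (-1, 14) is absent (z outside [24, 31.5]); the r=2.5 cylinder at (6.5, 10) contributes a regular 12-gon of circumradius 2.5 (perimeter = 2·12·2.500·sin(180°/12) = 15.53 mm); Taking the union: the r=2.5 cylinder at (6.5, 10) lies entirely inside the 23×28 cube, so the union is just the 23×28 cube — boundary = 102.00 mm; the 23.5×29 cube at (7.5, -2.5) contributes its full rectangle (perimeter 105.00 mm); Subtracting the remaining from the first: starting from that combined region, the 23.5×29 cube at (7.5, -2.5) partially overlaps it — only the 410.75 mm² overlap (of its 681.50 mm²) is removed, clipping the outline — boundary = 102.00 mm. Overall, the cross-section is a single solid region. Total boundary length (outer) = 102.00 mm.

102.00 mm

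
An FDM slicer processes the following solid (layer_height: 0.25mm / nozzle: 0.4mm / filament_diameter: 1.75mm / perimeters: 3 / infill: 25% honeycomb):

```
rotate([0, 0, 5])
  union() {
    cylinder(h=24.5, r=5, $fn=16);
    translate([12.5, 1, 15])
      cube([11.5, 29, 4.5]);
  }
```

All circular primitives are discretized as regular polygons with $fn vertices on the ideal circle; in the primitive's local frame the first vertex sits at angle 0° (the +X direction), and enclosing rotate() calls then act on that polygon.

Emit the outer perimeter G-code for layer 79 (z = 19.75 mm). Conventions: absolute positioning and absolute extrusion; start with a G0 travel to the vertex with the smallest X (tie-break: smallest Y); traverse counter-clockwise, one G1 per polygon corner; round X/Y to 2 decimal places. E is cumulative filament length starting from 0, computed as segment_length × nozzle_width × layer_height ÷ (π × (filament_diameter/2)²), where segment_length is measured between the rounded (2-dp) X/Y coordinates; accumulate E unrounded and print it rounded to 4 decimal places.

At z = 19.75 mm: the cylinder: section is a regular 16-gon, circumradius r=5; the cube at (12.5, 1) is not intersected at this z (z outside [15, 19.5]); Combining (union): only the r=5 cylinder is present, so the union is just that shape — 1 connected region; (rotated 5° about Z; rotation is an isometry so areas/perimeters/island counts are preserved). The outline is a single polygon with 16 vertices. Extrusion per mm of travel: 0.4 × 0.25 / (π × 0.875²) = 0.041575. Accumulating E over each segment gives final E = 1.2979.

G0 X-4.98 Y-0.44 Z19.75
G1 X-4.44 Y-2.31 E0.0809
G1 X-3.21 Y-3.83 E0.1622
G1 X-1.50 Y-4.77 E0.2433
G1 X0.44 Y-4.98 E0.3245
G1 X2.31 Y-4.44 E0.4054
G1 X3.83 Y-3.21 E0.4867
G1 X4.77 Y-1.50 E0.5678
G1 X4.98 Y0.44 E0.6489
G1 X4.44 Y2.31 E0.7299
G1 X3.21 Y3.83 E0.8112
G1 X1.50 Y4.77 E0.8923
G1 X-0.44 Y4.98 E0.9734
G1 X-2.31 Y4.44 E1.0543
G1 X-3.83 Y3.21 E1.1356
G1 X-4.77 Y1.50 E1.2167
G1 X-4.98 Y-0.44 E1.2979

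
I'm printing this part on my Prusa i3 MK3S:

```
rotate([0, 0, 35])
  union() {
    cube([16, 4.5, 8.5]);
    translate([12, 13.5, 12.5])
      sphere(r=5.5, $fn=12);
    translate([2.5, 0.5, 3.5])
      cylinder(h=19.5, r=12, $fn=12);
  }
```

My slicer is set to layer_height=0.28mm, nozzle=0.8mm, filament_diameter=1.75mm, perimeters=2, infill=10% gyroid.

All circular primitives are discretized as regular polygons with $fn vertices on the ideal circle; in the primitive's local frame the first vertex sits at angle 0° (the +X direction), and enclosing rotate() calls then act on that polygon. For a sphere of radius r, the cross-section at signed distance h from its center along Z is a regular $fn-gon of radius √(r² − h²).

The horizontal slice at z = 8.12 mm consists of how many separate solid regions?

2

At z = 8.12 mm: the 16×4.5 cube contributes its full rectangle; the sphere at (12, 13.5): section is a regular 12-gon, circumradius = √(r²−h²) = √(5.5²−4.38²) = 3.326; the r=12 cylinder at (2.5, 0.5) gives a regular 12-gon of circumradius 12 (constant along its height); Merging all regions: the regions partially overlap (shared area 63.07 mm²), so overlapping operands fuse into one piece — 2 connected regions; (whole slice rotated 35° about Z — lengths, areas and connectivity unchanged). The result has 2 disconnected regions.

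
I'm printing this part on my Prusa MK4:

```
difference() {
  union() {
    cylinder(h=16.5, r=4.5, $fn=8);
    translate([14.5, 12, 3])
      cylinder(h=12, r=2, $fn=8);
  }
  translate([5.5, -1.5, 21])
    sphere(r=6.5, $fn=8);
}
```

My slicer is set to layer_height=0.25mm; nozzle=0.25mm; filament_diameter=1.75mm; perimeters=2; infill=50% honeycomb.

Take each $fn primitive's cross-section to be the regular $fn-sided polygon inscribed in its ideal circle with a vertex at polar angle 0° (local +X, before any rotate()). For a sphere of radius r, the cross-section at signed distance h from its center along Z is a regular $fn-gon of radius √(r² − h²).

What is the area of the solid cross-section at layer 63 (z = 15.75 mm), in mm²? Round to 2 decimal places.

48.97 mm²

At z = 15.75 mm: the r=4.5 cylinder gives a regular 8-gon of circumradius 4.5 (constant along its height) (area = (8/2)·4.500²·sin(360°/8) = 57.28 mm²); the cylinder at (14.5, 12) is not intersected at this z (z outside [3, 15]); Taking the union: only the r=4.5 cylinder is present, so the union is just that shape — area = 57.28 mm²; the sphere at (5.5, -1.5): section is a regular 8-gon, circumradius = √(r²−h²) = √(6.5²−5.25²) = 3.832 (area = (8/2)·3.832²·sin(360°/8) = 41.54 mm²); Taking the first minus the rest: starting from the result so far (57.28 mm²), the r=6.5 sphere at (5.5, -1.5) partially overlaps it — only the 8.31 mm² overlap (of its 41.54 mm²) is removed, clipping the outline — area = 48.97 mm². Overall, the cross-section is a single solid region. Net area = 48.97 mm².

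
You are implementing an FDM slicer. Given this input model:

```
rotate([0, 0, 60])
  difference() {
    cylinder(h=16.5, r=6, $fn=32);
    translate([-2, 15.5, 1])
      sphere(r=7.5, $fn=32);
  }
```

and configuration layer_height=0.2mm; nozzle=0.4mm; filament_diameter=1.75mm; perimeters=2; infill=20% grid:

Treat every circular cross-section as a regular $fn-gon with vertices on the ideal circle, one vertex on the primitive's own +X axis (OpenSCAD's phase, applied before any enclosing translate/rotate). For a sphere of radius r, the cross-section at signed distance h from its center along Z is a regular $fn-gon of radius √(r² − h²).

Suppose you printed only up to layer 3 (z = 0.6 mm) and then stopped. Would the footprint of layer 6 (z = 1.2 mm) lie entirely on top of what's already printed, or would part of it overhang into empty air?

Compare the two slices. At z = 0.6: the r=6 cylinder gives a regular 32-gon of circumradius 6 (constant along its height) (area = (32/2)·6.000²·sin(360°/32) = 112.37 mm²); the r=7.5 sphere at (-2, 15.5) slices to a regular 32-gon of circumradius 7.489 (√(r²−h²) with h=0.4 from center) (area = (32/2)·7.489²·sin(360°/32) = 175.08 mm²); After the difference (first − rest): starting from the r=6 cylinder (112.37 mm²), the r=7.5 sphere at (-2, 15.5) misses the remaining region (no effect) — area = 112.37 mm²; (rotated 60° about Z; rotation is an isometry so areas/perimeters/island counts are preserved). At z = 1.2: the r=6 cylinder gives a regular 32-gon of circumradius 6 (constant along its height) (area = (32/2)·6.000²·sin(360°/32) = 112.37 mm²); the sphere at (-2, 15.5): section is a regular 32-gon, circumradius = √(r²−h²) = √(7.5²−0.2²) = 7.497 (area = (32/2)·7.497²·sin(360°/32) = 175.46 mm²); After the difference (first − rest): starting from the r=6 cylinder (112.37 mm²), the r=7.5 sphere at (-2, 15.5) misses the remaining region (no effect) — area = 112.37 mm²; (rotated 60° about Z; rotation is an isometry so areas/perimeters/island counts are preserved). Checking containment: the cross-section at z = 1.2 is a subset of the cross-section at z = 0.6.

entirely on top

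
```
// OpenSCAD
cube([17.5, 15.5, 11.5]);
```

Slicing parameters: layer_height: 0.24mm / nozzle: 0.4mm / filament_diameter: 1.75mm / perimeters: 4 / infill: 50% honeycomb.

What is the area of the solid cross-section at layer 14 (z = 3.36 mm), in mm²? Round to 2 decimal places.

At z = 3.36 mm: the cube (footprint 17.5×15.5) is included at this height (area 271.25 mm²). Overall, the cross-section is a single solid region. Net area = 271.25 mm².

271.25 mm²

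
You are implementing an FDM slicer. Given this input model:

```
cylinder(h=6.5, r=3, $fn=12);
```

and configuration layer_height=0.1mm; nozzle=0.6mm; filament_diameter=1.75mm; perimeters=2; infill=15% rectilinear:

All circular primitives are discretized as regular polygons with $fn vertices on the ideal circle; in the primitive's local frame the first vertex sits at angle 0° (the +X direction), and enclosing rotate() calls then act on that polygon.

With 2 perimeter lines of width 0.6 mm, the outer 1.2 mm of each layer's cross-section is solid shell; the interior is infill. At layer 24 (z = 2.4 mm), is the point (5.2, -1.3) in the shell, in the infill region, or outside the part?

At z = 2.4 mm: the r=3 cylinder gives a regular 12-gon of circumradius 3 (constant along its height). Overall, the cross-section is a single solid region. The nearest boundary edge runs (2.60, -1.50)→(3.00, 0.00); distance from the point to it = 2.46 mm. The point is not inside any of the regions above, so it lies outside the cross-section (2.46 mm from the nearest boundary).

outside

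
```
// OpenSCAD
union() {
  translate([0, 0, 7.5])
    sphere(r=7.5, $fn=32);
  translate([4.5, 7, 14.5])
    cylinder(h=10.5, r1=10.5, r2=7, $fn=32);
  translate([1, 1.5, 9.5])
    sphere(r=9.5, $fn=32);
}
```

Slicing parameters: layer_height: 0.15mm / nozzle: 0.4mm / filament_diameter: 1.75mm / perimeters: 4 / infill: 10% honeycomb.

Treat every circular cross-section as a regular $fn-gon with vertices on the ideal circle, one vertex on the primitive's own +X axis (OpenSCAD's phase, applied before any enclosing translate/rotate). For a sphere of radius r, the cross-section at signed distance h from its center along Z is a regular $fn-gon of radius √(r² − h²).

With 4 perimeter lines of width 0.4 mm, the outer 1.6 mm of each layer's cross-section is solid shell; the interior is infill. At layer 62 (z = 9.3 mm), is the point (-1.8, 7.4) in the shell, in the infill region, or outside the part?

At z = 9.3 mm: the r=7.5 sphere contributes a regular 32-gon of circumradius √(7.5²−1.8²) = 7.281; the cone at (4.5, 7) does not reach this height (z outside [14.5, 25]); the sphere at (1, 1.5): section is a regular 32-gon, circumradius = √(r²−h²) = √(9.5²−0.2²) = 9.498; Taking the union: the r=7.5 sphere lies entirely inside the r=9.5 sphere at (1, 1.5), so the union is just the r=9.5 sphere at (1, 1.5) — 1 connected region. Overall, the cross-section is a single solid region. The nearest boundary edge runs (-4.28, 9.40)→(-2.63, 10.27); distance from the point to it = 2.93 mm. The point is inside the cross-section and 2.93 mm from the nearest boundary — more than the 1.6 mm shell width (4 × 0.4), so it's in the infill interior.

infill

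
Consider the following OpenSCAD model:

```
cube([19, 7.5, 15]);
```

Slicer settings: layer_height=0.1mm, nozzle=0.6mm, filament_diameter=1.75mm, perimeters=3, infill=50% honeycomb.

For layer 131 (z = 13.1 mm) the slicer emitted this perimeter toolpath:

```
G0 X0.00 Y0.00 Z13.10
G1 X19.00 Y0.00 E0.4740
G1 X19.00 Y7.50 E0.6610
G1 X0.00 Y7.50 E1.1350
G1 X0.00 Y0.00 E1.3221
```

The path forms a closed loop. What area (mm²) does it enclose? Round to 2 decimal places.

142.50 mm²

Apply the shoelace formula to the sequence of (X, Y) vertices; enclosed area = 142.50 mm².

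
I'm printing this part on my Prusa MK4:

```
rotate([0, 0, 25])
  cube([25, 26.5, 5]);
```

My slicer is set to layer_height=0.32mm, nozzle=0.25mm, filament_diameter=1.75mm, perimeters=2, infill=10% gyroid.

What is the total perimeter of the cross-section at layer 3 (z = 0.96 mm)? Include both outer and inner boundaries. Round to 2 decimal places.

103.00 mm

At z = 0.96 mm: the cube is present — its section is the full 25×26.5 rectangle (perimeter 103.00 mm); (rotated 25° about Z; rotation is an isometry so areas/perimeters/island counts are preserved). Overall, the cross-section is a single solid region. Total boundary length (outer) = 103.00 mm.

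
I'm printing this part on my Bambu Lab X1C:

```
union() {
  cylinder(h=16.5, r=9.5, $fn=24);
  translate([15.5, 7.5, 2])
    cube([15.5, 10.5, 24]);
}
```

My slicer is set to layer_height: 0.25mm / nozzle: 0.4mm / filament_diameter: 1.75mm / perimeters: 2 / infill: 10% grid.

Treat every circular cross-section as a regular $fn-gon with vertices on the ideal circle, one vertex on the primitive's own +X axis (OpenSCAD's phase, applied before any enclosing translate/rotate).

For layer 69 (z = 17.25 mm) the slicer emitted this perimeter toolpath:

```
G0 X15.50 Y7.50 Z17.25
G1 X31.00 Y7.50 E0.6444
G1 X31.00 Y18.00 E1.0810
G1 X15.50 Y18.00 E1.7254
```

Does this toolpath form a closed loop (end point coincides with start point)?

no

Start point (G0): (15.50, 7.50). End point (last G1): the path does not return to the start — open.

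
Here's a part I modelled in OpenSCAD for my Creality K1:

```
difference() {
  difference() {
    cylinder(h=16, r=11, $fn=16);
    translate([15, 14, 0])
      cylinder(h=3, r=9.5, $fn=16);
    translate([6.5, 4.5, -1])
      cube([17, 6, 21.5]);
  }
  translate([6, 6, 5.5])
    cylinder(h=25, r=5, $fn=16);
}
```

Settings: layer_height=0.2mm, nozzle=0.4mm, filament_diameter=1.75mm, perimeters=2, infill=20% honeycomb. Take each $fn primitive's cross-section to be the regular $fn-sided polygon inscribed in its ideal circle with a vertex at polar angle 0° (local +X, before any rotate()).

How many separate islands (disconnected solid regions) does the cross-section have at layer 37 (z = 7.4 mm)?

1

At z = 7.4 mm: the r=11 cylinder gives a regular 16-gon of circumradius 11 (constant along its height); the cylinder at (15, 14) does not reach this height (z outside [0, 3]); the 17×6 cube at (6.5, 4.5) contributes its full rectangle; Subtracting the remaining from the first: starting from the r=11 cylinder, the 17×6 cube at (6.5, 4.5) partially overlaps it — only the 8.33 mm² overlap (of its 102.00 mm²) is removed, clipping the outline — 1 connected region; the r=5 cylinder at (6, 6) gives a regular 16-gon of circumradius 5 (constant along its height); After the difference (first − rest): starting from the result so far, the r=5 cylinder at (6, 6) partially overlaps it — only the 49.52 mm² overlap (of its 76.54 mm²) is removed, clipping the outline — 1 connected region. Overall, the cross-section is a single solid region. Island count = 1.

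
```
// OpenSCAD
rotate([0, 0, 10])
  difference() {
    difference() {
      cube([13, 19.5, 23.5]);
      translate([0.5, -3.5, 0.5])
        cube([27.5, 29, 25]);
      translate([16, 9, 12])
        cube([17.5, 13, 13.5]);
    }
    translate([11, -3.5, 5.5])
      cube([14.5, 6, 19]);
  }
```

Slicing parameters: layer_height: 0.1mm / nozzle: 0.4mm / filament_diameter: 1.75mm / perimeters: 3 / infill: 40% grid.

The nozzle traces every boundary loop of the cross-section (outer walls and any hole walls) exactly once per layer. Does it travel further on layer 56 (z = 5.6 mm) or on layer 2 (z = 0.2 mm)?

Layer 56 (z = 5.6): the cube is present — its section is the full 13×19.5 rectangle (perimeter 65.00 mm); the cube at (0.5, -3.5) (footprint 27.5×29) is included at this height (perimeter 113.00 mm); the cube at (16, 9) does not reach this height (z outside [12, 25.5]); Taking the first minus the rest: starting from the 13×19.5 cube, the 27.5×29 cube at (0.5, -3.5) partially overlaps it — only the 243.75 mm² overlap (of its 797.50 mm²) is removed, clipping the outline — boundary = 40.00 mm; the cube at (11, -3.5) is present — its section is the full 14.5×6 rectangle (perimeter 41.00 mm); After the difference (first − rest): starting from that combined region, the 14.5×6 cube at (11, -3.5) misses the remaining region (no effect) — boundary = 40.00 mm; (whole slice rotated 10° about Z — lengths, areas and connectivity unchanged). So its perimeter = 40.00 mm. Layer 2 (z = 0.2): the cube (footprint 13×19.5) is included at this height (perimeter 65.00 mm); the cube at (0.5, -3.5) is not intersected at this z (z outside [0.5, 25.5]); the cube at (16, 9) does not reach this height (z outside [12, 25.5]); After the difference (first − rest): none of the subtracted shapes is present at this height, so the 13×19.5 cube is unchanged — boundary = 65.00 mm; the cube at (11, -3.5) is not intersected at this z (z outside [5.5, 24.5]); After the difference (first − rest): none of the subtracted shapes is present at this height, so that combined region is unchanged — boundary = 65.00 mm; (whole slice rotated 10° about Z — lengths, areas and connectivity unchanged). So its perimeter = 65.00 mm. Layer 2 is larger (65.00 vs 40.00 mm).

layer 2 (z = 0.2 mm)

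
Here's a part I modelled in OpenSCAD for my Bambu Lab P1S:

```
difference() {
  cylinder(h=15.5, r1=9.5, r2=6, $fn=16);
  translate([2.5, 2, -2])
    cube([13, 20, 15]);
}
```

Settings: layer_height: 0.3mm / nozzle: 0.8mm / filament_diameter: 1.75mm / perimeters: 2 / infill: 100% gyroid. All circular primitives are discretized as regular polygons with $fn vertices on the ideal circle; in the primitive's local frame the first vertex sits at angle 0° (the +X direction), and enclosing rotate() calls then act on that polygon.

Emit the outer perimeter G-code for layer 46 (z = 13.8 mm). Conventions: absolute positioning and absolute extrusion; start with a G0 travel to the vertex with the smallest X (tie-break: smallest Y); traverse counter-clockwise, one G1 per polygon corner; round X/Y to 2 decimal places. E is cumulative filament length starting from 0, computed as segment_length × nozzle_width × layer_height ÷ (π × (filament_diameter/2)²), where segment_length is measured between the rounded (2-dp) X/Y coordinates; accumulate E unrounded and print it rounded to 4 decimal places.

G0 X-6.38 Y0.00 Z13.80
G1 X-5.90 Y-2.44 E0.2481
G1 X-4.51 Y-4.51 E0.4969
G1 X-2.44 Y-5.90 E0.7457
G1 X0.00 Y-6.38 E0.9938
G1 X2.44 Y-5.90 E1.2420
G1 X4.51 Y-4.51 E1.4908
G1 X5.90 Y-2.44 E1.7396
G1 X6.38 Y0.00 E1.9877
G1 X5.90 Y2.44 E2.2358
G1 X4.51 Y4.51 E2.4846
G1 X2.44 Y5.90 E2.7334
G1 X0.00 Y6.38 E2.9815
G1 X-2.44 Y5.90 E3.2297
G1 X-4.51 Y4.51 E3.4785
G1 X-5.90 Y2.44 E3.7272
G1 X-6.38 Y0.00 E3.9754

At z = 13.8 mm: the cone contributes a regular 16-gon of circumradius 6.384 (interpolated between r1=9.5 and r2=6 at t=0.890); the cube at (2.5, 2) is absent (z outside [-2, 13]); Taking the first minus the rest: none of the subtracted shapes is present at this height, so the cone is unchanged — 1 connected region. The outline is a single polygon with 16 vertices. Extrusion per mm of travel: 0.8 × 0.3 / (π × 0.875²) = 0.099780. Accumulating E over each segment gives final E = 3.9754.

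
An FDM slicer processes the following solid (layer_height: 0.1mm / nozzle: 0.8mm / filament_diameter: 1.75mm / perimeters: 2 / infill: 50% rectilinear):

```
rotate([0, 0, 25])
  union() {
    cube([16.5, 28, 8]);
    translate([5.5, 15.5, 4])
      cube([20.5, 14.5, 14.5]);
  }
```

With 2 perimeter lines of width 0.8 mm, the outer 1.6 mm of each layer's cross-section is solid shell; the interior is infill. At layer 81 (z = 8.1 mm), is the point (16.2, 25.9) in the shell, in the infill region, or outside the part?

shell

At z = 8.1 mm: the cube is not intersected at this z (z outside [0, 8]); the 20.5×14.5 cube at (5.5, 15.5) contributes its full rectangle; Merging all regions: only the 20.5×14.5 cube at (5.5, 15.5) is present, so the union is just that shape — 1 connected region; (rotated 25° about Z; rotation is an isometry so areas/perimeters/island counts are preserved). Overall, the cross-section is a single solid region. Undo the 25° rotation: the query point maps to (25.628, 16.627) in the un-rotated model frame. The nearest boundary edge runs (26.00, 15.50)→(26.00, 30.00); distance from the point to it = 0.37 mm. The point is inside the cross-section, 0.37 mm from the nearest boundary — within the 1.6 mm shell band (2 × 0.8).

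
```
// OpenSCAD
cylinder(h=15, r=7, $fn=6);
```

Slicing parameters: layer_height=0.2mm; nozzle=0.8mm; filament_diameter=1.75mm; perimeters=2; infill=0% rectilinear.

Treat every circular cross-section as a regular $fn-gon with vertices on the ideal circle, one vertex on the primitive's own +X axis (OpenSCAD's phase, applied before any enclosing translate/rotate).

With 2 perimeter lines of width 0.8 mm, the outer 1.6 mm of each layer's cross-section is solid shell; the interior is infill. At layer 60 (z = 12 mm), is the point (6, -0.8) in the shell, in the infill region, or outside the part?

At z = 12 mm: the r=7 cylinder contributes a regular 6-gon of circumradius 7. Overall, the cross-section is a single solid region. The nearest boundary edge runs (3.50, -6.06)→(7.00, 0.00); distance from the point to it = 0.47 mm. The point is inside the cross-section, 0.47 mm from the nearest boundary — within the 1.6 mm shell band (2 × 0.8).

shell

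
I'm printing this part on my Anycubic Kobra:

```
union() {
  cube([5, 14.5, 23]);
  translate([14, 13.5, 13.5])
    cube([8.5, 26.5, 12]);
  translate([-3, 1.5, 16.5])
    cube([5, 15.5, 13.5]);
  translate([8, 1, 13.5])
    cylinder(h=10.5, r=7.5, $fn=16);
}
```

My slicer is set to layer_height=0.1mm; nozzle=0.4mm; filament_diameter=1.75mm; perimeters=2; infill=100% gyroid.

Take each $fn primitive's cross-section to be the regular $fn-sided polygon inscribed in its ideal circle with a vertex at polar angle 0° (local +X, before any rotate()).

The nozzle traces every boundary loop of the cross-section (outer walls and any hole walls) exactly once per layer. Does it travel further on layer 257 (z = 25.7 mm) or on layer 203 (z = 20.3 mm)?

Layer 257 (z = 25.7): the cube is not intersected at this z (z outside [0, 23]); the cube at (14, 13.5) does not reach this height (z outside [13.5, 25.5]); the cube at (-3, 1.5) is present — its section is the full 5×15.5 rectangle (perimeter 41.00 mm); the cylinder at (8, 1) does not reach this height (z outside [13.5, 24]); Merging all regions: only the 5×15.5 cube at (-3, 1.5) is present, so the union is just that shape — boundary = 41.00 mm. So its perimeter = 41.00 mm. Layer 203 (z = 20.3): the cube is present — its section is the full 5×14.5 rectangle (perimeter 39.00 mm); the cube at (14, 13.5) is present — its section is the full 8.5×26.5 rectangle (perimeter 70.00 mm); the cube at (-3, 1.5) (footprint 5×15.5) is included at this height (perimeter 41.00 mm); the r=7.5 cylinder at (8, 1) contributes a regular 16-gon of circumradius 7.5 (perimeter = 2·16·7.500·sin(180°/16) = 46.82 mm); Taking the union: the regions partially overlap (shared area 51.85 mm²), so the edge portions inside another operand are dropped and the merged outline is re-measured after clipping — boundary = 145.04 mm. So its perimeter = 145.04 mm. Layer 203 is larger (145.04 vs 41.00 mm).

layer 203 (z = 20.3 mm)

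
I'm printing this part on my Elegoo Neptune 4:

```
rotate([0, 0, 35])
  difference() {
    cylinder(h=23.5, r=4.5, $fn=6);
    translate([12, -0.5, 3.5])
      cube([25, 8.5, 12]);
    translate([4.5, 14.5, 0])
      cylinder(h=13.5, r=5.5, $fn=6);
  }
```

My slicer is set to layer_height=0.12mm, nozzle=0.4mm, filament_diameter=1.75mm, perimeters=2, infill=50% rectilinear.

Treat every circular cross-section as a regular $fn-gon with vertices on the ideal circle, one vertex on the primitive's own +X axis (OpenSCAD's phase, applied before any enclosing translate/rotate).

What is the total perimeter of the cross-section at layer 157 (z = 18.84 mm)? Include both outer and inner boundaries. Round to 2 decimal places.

At z = 18.84 mm: the cylinder: section is a regular 6-gon, circumradius r=4.5 (perimeter = 2·6·4.500·sin(180°/6) = 27.00 mm); the cube at (12, -0.5) is not intersected at this z (z outside [3.5, 15.5]); the cylinder at (4.5, 14.5) does not reach this height (z outside [0, 13.5]); Taking the first minus the rest: none of the subtracted shapes is present at this height, so the r=4.5 cylinder is unchanged — boundary = 27.00 mm; (whole slice rotated 35° about Z — lengths, areas and connectivity unchanged). Overall, the cross-section is a single solid region. Total boundary length (outer) = 27.00 mm.

27.00 mm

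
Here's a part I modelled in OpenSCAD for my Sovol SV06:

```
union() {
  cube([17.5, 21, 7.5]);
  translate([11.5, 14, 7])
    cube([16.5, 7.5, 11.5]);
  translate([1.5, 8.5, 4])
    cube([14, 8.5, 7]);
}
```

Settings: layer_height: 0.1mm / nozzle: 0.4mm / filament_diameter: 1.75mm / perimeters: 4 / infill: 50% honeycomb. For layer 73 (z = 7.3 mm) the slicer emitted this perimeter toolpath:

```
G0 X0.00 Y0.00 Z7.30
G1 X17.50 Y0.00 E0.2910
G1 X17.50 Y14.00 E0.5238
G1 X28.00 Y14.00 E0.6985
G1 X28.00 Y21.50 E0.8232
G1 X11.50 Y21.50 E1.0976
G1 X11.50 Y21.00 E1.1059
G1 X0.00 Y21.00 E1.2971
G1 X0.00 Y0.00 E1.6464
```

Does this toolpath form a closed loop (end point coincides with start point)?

yes

Start point (G0): (0.00, 0.00). End point (last G1): the path returns to the start — closed.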